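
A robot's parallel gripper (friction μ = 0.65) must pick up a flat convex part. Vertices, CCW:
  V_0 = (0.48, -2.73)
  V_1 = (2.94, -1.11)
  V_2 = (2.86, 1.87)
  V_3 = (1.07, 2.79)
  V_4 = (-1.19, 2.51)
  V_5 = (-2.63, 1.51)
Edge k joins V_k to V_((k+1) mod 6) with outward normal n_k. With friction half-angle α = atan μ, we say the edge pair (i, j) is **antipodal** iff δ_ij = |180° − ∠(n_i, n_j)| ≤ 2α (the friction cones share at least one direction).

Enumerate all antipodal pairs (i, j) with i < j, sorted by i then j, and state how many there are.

α = atan 0.65 = 33.02°;  2α = 66.05°
n_0 = (+0.5500, -0.8352)
n_1 = (+0.9996, +0.0268)
n_2 = (+0.4571, +0.8894)
n_3 = (-0.1230, +0.9924)
n_4 = (-0.5704, +0.8214)
n_5 = (-0.8063, -0.5914)
  (0,1): δ = 121.83°  ·
  (0,2): δ = 60.57°  ✓
  (0,3): δ = 26.30°  ✓
  (0,4): δ = 1.41°  ✓
  (0,5): δ = 92.89°  ·
  (1,2): δ = 118.74°  ·
  (1,3): δ = 84.48°  ·
  (1,4): δ = 56.76°  ✓
  (1,5): δ = 34.72°  ✓
  (2,3): δ = 145.74°  ·
  (2,4): δ = 118.02°  ·
  (2,5): δ = 26.54°  ✓
  (3,4): δ = 152.28°  ·
  (3,5): δ = 60.80°  ✓
  (4,5): δ = 88.52°  ·
antipodal pairs: 7

count = 7; pairs: (0,2), (0,3), (0,4), (1,4), (1,5), (2,5), (3,5)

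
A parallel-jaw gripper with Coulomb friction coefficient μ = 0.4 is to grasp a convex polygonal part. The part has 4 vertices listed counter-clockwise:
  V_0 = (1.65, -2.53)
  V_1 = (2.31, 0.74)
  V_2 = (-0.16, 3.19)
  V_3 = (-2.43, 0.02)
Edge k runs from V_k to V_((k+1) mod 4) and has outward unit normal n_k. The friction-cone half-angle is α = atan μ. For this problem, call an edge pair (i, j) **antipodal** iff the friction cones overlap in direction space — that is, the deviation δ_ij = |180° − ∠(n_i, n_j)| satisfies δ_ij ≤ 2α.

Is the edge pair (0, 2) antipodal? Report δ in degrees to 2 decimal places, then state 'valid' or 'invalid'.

δ = 24.20°, valid

α = atan 0.4 = 21.80°;  2α = 43.60°
edge 0: e_0 = (+0.66, +3.27);  n_0 = (+0.9802, -0.1978)
edge 2: e_2 = (-2.27, -3.17);  n_2 = (-0.8130, +0.5822)
∠(n_0, n_2) = 155.80°
δ = |180° − 155.80°| = 24.20°
24.20° ≤ 2α = 43.60°  →  valid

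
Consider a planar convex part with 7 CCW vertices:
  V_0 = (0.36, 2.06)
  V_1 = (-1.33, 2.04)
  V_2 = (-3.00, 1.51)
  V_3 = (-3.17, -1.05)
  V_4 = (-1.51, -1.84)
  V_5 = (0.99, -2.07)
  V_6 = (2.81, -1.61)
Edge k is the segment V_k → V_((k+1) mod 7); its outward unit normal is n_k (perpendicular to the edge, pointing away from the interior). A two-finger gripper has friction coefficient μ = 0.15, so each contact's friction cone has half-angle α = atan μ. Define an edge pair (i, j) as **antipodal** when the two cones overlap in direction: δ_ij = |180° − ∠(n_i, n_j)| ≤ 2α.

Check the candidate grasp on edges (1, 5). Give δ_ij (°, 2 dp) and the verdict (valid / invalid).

δ = 3.42°, valid

α = atan 0.15 = 8.53°;  2α = 17.06°
edge 1: e_1 = (-1.67, -0.53);  n_1 = (-0.3025, +0.9532)
edge 5: e_5 = (+1.82, +0.46);  n_5 = (+0.2450, -0.9695)
∠(n_1, n_5) = 176.58°
δ = |180° − 176.58°| = 3.42°
3.42° ≤ 2α = 17.06°  →  valid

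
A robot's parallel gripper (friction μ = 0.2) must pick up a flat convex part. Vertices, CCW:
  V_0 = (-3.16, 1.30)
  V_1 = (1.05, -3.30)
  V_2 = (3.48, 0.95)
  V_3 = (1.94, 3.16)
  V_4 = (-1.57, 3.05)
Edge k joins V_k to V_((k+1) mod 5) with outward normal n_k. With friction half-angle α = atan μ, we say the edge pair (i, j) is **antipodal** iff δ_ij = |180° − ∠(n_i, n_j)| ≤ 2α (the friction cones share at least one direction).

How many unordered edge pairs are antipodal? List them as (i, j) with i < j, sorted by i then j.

count = 2; pairs: (0,2), (1,4)

α = atan 0.2 = 11.31°;  2α = 22.62°
n_0 = (-0.7377, -0.6751)
n_1 = (+0.8681, -0.4964)
n_2 = (+0.8205, +0.5717)
n_3 = (-0.0313, +0.9995)
n_4 = (-0.7401, +0.6725)
  (0,1): δ = 72.22°  ·
  (0,2): δ = 7.60°  ✓
  (0,3): δ = 49.33°  ·
  (0,4): δ = 95.28°  ·
  (1,2): δ = 115.37°  ·
  (1,3): δ = 58.45°  ·
  (1,4): δ = 12.50°  ✓
  (2,3): δ = 123.08°  ·
  (2,4): δ = 77.13°  ·
  (3,4): δ = 134.05°  ·
antipodal pairs: 2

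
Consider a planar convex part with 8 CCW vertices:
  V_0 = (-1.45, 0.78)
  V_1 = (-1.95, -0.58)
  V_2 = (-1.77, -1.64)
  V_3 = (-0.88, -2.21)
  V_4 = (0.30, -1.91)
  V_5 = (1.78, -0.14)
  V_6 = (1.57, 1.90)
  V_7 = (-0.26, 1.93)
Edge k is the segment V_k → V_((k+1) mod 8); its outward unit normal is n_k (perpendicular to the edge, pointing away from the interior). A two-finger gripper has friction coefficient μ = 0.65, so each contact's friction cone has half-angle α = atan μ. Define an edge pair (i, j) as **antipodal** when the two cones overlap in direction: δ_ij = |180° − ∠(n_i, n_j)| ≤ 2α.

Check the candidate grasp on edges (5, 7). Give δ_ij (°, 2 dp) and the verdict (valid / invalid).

α = atan 0.65 = 33.02°;  2α = 66.05°
edge 5: e_5 = (-0.21, +2.04);  n_5 = (+0.9947, +0.1024)
edge 7: e_7 = (-1.19, -1.15);  n_7 = (-0.6949, +0.7191)
∠(n_5, n_7) = 128.14°
δ = |180° − 128.14°| = 51.86°
51.86° ≤ 2α = 66.05°  →  valid

δ = 51.86°, valid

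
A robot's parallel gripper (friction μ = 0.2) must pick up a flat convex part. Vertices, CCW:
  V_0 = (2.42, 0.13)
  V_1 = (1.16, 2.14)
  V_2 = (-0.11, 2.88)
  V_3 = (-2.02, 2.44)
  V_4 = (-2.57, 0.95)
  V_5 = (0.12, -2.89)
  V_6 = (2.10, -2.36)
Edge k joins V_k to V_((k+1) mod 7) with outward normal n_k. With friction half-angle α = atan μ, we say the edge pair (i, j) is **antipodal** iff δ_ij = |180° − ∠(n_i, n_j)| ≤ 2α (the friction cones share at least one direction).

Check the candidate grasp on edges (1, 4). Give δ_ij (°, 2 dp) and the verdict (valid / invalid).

α = atan 0.2 = 11.31°;  2α = 22.62°
edge 1: e_1 = (-1.27, +0.74);  n_1 = (+0.5034, +0.8640)
edge 4: e_4 = (+2.69, -3.84);  n_4 = (-0.8190, -0.5737)
∠(n_1, n_4) = 155.24°
δ = |180° − 155.24°| = 24.76°
24.76° > 2α = 22.62°  →  invalid

δ = 24.76°, invalid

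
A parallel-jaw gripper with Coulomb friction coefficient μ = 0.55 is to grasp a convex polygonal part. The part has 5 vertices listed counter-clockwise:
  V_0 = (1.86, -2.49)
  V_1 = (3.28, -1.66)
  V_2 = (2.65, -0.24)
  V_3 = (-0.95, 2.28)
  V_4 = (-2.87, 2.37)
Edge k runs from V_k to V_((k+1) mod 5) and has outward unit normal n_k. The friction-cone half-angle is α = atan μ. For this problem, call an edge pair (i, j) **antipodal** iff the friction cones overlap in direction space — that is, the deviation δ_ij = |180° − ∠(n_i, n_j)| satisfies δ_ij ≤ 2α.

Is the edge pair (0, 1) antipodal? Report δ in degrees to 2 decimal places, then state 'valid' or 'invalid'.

α = atan 0.55 = 28.81°;  2α = 57.62°
edge 0: e_0 = (+1.42, +0.83);  n_0 = (+0.5046, -0.8633)
edge 1: e_1 = (-0.63, +1.42);  n_1 = (+0.9141, +0.4055)
∠(n_0, n_1) = 83.62°
δ = |180° − 83.62°| = 96.38°
96.38° > 2α = 57.62°  →  invalid

δ = 96.38°, invalid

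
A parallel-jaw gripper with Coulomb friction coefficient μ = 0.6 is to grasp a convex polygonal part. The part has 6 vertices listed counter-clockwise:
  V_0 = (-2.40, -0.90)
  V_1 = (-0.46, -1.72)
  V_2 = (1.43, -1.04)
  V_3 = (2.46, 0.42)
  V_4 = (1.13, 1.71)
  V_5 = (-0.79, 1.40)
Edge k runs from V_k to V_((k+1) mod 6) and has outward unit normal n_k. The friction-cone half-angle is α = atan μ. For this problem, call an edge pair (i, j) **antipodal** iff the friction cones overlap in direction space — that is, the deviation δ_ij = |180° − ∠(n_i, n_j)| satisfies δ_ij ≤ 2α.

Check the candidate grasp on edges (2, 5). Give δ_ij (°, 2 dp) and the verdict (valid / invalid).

α = atan 0.6 = 30.96°;  2α = 61.93°
edge 2: e_2 = (+1.03, +1.46);  n_2 = (+0.8171, -0.5765)
edge 5: e_5 = (-1.61, -2.30);  n_5 = (-0.8192, +0.5735)
∠(n_2, n_5) = 179.79°
δ = |180° − 179.79°| = 0.21°
0.21° ≤ 2α = 61.93°  →  valid

δ = 0.21°, valid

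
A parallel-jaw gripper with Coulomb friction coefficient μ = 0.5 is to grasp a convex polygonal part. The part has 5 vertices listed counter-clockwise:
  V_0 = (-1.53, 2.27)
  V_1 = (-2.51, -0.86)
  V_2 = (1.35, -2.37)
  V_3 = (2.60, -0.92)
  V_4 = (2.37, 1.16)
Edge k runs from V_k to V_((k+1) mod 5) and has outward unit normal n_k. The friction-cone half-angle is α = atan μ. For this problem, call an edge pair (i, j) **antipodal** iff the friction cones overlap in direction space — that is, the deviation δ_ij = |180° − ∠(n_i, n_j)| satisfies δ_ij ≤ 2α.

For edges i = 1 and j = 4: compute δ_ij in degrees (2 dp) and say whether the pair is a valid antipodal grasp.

δ = 5.48°, valid

α = atan 0.5 = 26.57°;  2α = 53.13°
edge 1: e_1 = (+3.86, -1.51);  n_1 = (-0.3643, -0.9313)
edge 4: e_4 = (-3.90, +1.11);  n_4 = (+0.2737, +0.9618)
∠(n_1, n_4) = 174.52°
δ = |180° − 174.52°| = 5.48°
5.48° ≤ 2α = 53.13°  →  valid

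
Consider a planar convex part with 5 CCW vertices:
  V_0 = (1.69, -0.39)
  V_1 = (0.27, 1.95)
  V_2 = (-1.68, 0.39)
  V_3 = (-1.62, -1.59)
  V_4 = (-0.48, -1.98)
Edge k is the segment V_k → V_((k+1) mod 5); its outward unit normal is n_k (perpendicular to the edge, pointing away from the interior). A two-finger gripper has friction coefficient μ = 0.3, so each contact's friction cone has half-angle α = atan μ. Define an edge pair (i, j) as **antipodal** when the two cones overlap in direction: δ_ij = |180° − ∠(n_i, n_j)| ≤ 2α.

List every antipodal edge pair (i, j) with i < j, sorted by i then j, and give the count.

α = atan 0.3 = 16.70°;  2α = 33.40°
n_0 = (+0.8549, +0.5188)
n_1 = (-0.6247, +0.7809)
n_2 = (-0.9995, -0.0303)
n_3 = (-0.3237, -0.9462)
n_4 = (+0.5910, -0.8066)
  (0,1): δ = 82.59°  ·
  (0,2): δ = 29.52°  ✓
  (0,3): δ = 39.86°  ·
  (0,4): δ = 94.98°  ·
  (1,2): δ = 126.92°  ·
  (1,3): δ = 57.55°  ·
  (1,4): δ = 2.43°  ✓
  (2,3): δ = 110.62°  ·
  (2,4): δ = 55.50°  ·
  (3,4): δ = 124.88°  ·
antipodal pairs: 2

count = 2; pairs: (0,2), (1,4)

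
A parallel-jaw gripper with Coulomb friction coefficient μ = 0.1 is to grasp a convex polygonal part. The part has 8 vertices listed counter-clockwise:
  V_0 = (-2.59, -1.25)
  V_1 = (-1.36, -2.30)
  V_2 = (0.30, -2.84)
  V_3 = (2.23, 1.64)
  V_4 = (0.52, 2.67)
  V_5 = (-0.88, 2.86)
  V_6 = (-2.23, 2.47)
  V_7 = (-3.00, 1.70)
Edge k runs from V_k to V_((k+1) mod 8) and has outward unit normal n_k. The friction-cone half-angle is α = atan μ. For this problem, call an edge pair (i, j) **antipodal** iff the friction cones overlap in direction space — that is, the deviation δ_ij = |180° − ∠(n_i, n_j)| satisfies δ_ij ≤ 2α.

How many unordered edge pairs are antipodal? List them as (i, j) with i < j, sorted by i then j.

α = atan 0.1 = 5.71°;  2α = 11.42°
n_0 = (-0.6493, -0.7606)
n_1 = (-0.3093, -0.9509)
n_2 = (+0.9184, -0.3957)
n_3 = (+0.5160, +0.8566)
n_4 = (+0.1345, +0.9909)
n_5 = (-0.2775, +0.9607)
n_6 = (-0.7071, +0.7071)
n_7 = (-0.9905, -0.1377)
  (0,1): δ = 157.53°  ·
  (0,2): δ = 72.82°  ·
  (0,3): δ = 9.42°  ✓
  (0,4): δ = 32.76°  ·
  (0,5): δ = 56.60°  ·
  (0,6): δ = 85.49°  ·
  (0,7): δ = 138.40°  ·
  (1,2): δ = 95.29°  ·
  (1,3): δ = 13.04°  ·
  (1,4): δ = 10.29°  ✓
  (1,5): δ = 34.13°  ·
  (1,6): δ = 63.02°  ·
  (1,7): δ = 115.93°  ·
  (2,3): δ = 97.76°  ·
  (2,4): δ = 74.42°  ·
  (2,5): δ = 50.58°  ·
  (2,6): δ = 21.69°  ·
  (2,7): δ = 31.22°  ·
  (3,4): δ = 156.67°  ·
  (3,5): δ = 132.82°  ·
  (3,6): δ = 103.94°  ·
  (3,7): δ = 51.03°  ·
  (4,5): δ = 156.16°  ·
  (4,6): δ = 127.27°  ·
  (4,7): δ = 74.36°  ·
  (5,6): δ = 151.11°  ·
  (5,7): δ = 98.20°  ·
  (6,7): δ = 127.09°  ·
antipodal pairs: 2

count = 2; pairs: (0,3), (1,4)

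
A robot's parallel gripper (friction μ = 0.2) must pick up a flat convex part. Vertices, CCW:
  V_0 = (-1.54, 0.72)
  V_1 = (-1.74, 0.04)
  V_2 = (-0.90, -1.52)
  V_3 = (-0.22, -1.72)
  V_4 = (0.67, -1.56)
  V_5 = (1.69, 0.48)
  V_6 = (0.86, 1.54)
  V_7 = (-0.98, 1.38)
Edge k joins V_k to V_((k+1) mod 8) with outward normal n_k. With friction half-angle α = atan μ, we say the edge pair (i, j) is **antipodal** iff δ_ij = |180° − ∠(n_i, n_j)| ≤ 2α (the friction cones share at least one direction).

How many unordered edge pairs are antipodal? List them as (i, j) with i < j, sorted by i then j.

α = atan 0.2 = 11.31°;  2α = 22.62°
n_0 = (-0.9594, +0.2822)
n_1 = (-0.8805, -0.4741)
n_2 = (-0.2822, -0.9594)
n_3 = (+0.1769, -0.9842)
n_4 = (+0.8944, -0.4472)
n_5 = (+0.7873, +0.6165)
n_6 = (-0.0866, +0.9962)
n_7 = (-0.7625, +0.6470)
  (0,1): δ = 135.31°  ·
  (0,2): δ = 90.00°  ·
  (0,3): δ = 63.42°  ·
  (0,4): δ = 10.18°  ✓
  (0,5): δ = 54.45°  ·
  (0,6): δ = 111.36°  ·
  (0,7): δ = 156.08°  ·
  (1,2): δ = 134.69°  ·
  (1,3): δ = 108.11°  ·
  (1,4): δ = 54.87°  ·
  (1,5): δ = 9.76°  ✓
  (1,6): δ = 66.67°  ·
  (1,7): δ = 111.39°  ·
  (2,3): δ = 153.42°  ·
  (2,4): δ = 100.18°  ·
  (2,5): δ = 35.55°  ·
  (2,6): δ = 21.36°  ✓
  (2,7): δ = 66.08°  ·
  (3,4): δ = 126.76°  ·
  (3,5): δ = 62.13°  ·
  (3,6): δ = 5.22°  ✓
  (3,7): δ = 39.49°  ·
  (4,5): δ = 115.37°  ·
  (4,6): δ = 58.47°  ·
  (4,7): δ = 13.75°  ✓
  (5,6): δ = 123.09°  ·
  (5,7): δ = 78.38°  ·
  (6,7): δ = 135.28°  ·
antipodal pairs: 5

count = 5; pairs: (0,4), (1,5), (2,6), (3,6), (4,7)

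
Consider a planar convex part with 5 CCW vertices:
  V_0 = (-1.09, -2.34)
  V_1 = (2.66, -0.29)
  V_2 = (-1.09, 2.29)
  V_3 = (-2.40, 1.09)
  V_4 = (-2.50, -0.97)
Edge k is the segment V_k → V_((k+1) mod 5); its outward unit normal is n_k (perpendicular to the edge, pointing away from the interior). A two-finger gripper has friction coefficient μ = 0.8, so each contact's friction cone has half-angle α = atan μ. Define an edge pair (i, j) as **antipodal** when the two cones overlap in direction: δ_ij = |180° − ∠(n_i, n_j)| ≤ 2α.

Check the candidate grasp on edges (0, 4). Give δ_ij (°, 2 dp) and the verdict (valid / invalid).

δ = 107.16°, invalid

α = atan 0.8 = 38.66°;  2α = 77.32°
edge 0: e_0 = (+3.75, +2.05);  n_0 = (+0.4797, -0.8774)
edge 4: e_4 = (+1.41, -1.37);  n_4 = (-0.6969, -0.7172)
∠(n_0, n_4) = 72.84°
δ = |180° − 72.84°| = 107.16°
107.16° > 2α = 77.32°  →  invalid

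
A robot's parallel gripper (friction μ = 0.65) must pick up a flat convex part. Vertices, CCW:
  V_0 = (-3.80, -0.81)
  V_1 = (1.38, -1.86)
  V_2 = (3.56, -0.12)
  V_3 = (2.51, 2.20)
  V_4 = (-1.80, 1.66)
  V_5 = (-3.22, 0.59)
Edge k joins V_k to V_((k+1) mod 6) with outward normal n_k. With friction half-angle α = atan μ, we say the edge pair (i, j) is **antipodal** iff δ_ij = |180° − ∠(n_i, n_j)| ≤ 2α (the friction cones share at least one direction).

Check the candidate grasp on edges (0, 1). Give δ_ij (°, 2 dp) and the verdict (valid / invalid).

α = atan 0.65 = 33.02°;  2α = 66.05°
edge 0: e_0 = (+5.18, -1.05);  n_0 = (-0.1987, -0.9801)
edge 1: e_1 = (+2.18, +1.74);  n_1 = (+0.6238, -0.7816)
∠(n_0, n_1) = 50.05°
δ = |180° − 50.05°| = 129.95°
129.95° > 2α = 66.05°  →  invalid

δ = 129.95°, invalid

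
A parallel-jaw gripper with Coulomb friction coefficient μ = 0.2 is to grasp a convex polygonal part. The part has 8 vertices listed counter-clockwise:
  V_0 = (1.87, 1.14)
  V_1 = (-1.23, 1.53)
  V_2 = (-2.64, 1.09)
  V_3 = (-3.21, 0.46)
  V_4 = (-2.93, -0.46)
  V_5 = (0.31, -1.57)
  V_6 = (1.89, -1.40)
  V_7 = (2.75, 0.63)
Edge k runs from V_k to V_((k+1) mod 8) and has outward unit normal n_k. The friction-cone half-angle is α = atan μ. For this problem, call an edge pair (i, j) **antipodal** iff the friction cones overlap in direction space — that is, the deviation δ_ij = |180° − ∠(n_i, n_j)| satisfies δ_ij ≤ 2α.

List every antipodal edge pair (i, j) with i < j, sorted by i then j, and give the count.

count = 5; pairs: (0,4), (0,5), (1,5), (2,6), (4,7)

α = atan 0.2 = 11.31°;  2α = 22.62°
n_0 = (+0.1248, +0.9922)
n_1 = (-0.2979, +0.9546)
n_2 = (-0.7415, +0.6709)
n_3 = (-0.9567, -0.2912)
n_4 = (-0.3241, -0.9460)
n_5 = (+0.1070, -0.9943)
n_6 = (+0.9208, -0.3901)
n_7 = (+0.5014, +0.8652)
  (0,1): δ = 155.50°  ·
  (0,2): δ = 124.97°  ·
  (0,3): δ = 65.90°  ·
  (0,4): δ = 11.74°  ✓
  (0,5): δ = 13.31°  ✓
  (0,6): δ = 74.21°  ·
  (0,7): δ = 157.08°  ·
  (1,2): δ = 149.47°  ·
  (1,3): δ = 90.40°  ·
  (1,4): δ = 36.24°  ·
  (1,5): δ = 11.19°  ✓
  (1,6): δ = 49.71°  ·
  (1,7): δ = 132.57°  ·
  (2,3): δ = 120.93°  ·
  (2,4): δ = 66.77°  ·
  (2,5): δ = 41.72°  ·
  (2,6): δ = 19.18°  ✓
  (2,7): δ = 102.04°  ·
  (3,4): δ = 125.84°  ·
  (3,5): δ = 100.79°  ·
  (3,6): δ = 39.89°  ·
  (3,7): δ = 42.98°  ·
  (4,5): δ = 154.95°  ·
  (4,6): δ = 94.05°  ·
  (4,7): δ = 11.18°  ✓
  (5,6): δ = 119.10°  ·
  (5,7): δ = 36.24°  ·
  (6,7): δ = 97.13°  ·
antipodal pairs: 5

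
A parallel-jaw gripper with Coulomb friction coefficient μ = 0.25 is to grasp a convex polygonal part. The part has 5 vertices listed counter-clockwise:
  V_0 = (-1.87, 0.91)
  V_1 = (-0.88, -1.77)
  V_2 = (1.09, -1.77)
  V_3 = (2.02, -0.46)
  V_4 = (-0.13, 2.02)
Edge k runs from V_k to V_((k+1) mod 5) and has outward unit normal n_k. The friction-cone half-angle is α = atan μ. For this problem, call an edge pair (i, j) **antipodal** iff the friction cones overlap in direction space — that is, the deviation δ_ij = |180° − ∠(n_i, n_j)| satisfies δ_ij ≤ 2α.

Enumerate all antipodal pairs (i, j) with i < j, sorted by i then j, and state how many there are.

count = 2; pairs: (0,3), (2,4)

α = atan 0.25 = 14.04°;  2α = 28.07°
n_0 = (-0.9380, -0.3465)
n_1 = (+0.0000, -1.0000)
n_2 = (+0.8154, -0.5789)
n_3 = (+0.7556, +0.6550)
n_4 = (-0.5378, +0.8431)
  (0,1): δ = 110.27°  ·
  (0,2): δ = 55.65°  ·
  (0,3): δ = 20.65°  ✓
  (0,4): δ = 102.26°  ·
  (1,2): δ = 125.37°  ·
  (1,3): δ = 49.08°  ·
  (1,4): δ = 32.54°  ·
  (2,3): δ = 103.70°  ·
  (2,4): δ = 22.09°  ✓
  (3,4): δ = 98.39°  ·
antipodal pairs: 2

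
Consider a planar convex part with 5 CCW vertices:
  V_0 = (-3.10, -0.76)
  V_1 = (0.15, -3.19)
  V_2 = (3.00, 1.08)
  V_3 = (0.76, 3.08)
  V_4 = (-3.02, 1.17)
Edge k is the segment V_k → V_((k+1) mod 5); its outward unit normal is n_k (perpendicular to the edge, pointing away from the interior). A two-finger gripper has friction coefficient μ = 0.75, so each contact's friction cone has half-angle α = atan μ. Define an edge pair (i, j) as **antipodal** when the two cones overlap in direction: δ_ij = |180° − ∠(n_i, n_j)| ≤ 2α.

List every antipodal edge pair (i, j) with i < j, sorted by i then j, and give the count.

count = 5; pairs: (0,2), (0,3), (1,3), (1,4), (2,4)

α = atan 0.75 = 36.87°;  2α = 73.74°
n_0 = (-0.5988, -0.8009)
n_1 = (+0.8318, -0.5551)
n_2 = (+0.6660, +0.7459)
n_3 = (-0.4510, +0.8925)
n_4 = (-0.9991, +0.0414)
  (0,1): δ = 86.94°  ·
  (0,2): δ = 4.98°  ✓
  (0,3): δ = 63.59°  ✓
  (0,4): δ = 124.41°  ·
  (1,2): δ = 98.04°  ·
  (1,3): δ = 29.47°  ✓
  (1,4): δ = 31.35°  ✓
  (2,3): δ = 111.43°  ·
  (2,4): δ = 50.61°  ✓
  (3,4): δ = 119.18°  ·
antipodal pairs: 5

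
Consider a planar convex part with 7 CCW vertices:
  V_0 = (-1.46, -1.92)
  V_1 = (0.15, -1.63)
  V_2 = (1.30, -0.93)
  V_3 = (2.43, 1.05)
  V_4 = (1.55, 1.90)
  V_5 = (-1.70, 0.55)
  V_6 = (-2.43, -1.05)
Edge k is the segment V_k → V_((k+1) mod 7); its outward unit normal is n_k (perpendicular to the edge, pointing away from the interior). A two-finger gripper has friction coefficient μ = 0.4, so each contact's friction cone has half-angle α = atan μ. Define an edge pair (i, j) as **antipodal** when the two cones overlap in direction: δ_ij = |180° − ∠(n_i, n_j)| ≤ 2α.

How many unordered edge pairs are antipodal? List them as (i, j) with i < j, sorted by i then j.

α = atan 0.4 = 21.80°;  2α = 43.60°
n_0 = (+0.1773, -0.9842)
n_1 = (+0.5199, -0.8542)
n_2 = (+0.8685, -0.4957)
n_3 = (+0.6947, +0.7193)
n_4 = (-0.3836, +0.9235)
n_5 = (-0.9098, +0.4151)
n_6 = (-0.6677, -0.7444)
  (0,1): δ = 158.88°  ·
  (0,2): δ = 129.92°  ·
  (0,3): δ = 54.22°  ·
  (0,4): δ = 12.35°  ✓
  (0,5): δ = 55.26°  ·
  (0,6): δ = 127.90°  ·
  (1,2): δ = 151.04°  ·
  (1,3): δ = 75.34°  ·
  (1,4): δ = 8.77°  ✓
  (1,5): δ = 34.15°  ✓
  (1,6): δ = 106.78°  ·
  (2,3): δ = 104.29°  ·
  (2,4): δ = 37.73°  ✓
  (2,5): δ = 5.19°  ✓
  (2,6): δ = 77.82°  ·
  (3,4): δ = 113.44°  ·
  (3,5): δ = 70.52°  ·
  (3,6): δ = 2.12°  ✓
  (4,5): δ = 137.08°  ·
  (4,6): δ = 64.45°  ·
  (5,6): δ = 107.36°  ·
antipodal pairs: 6

count = 6; pairs: (0,4), (1,4), (1,5), (2,4), (2,5), (3,6)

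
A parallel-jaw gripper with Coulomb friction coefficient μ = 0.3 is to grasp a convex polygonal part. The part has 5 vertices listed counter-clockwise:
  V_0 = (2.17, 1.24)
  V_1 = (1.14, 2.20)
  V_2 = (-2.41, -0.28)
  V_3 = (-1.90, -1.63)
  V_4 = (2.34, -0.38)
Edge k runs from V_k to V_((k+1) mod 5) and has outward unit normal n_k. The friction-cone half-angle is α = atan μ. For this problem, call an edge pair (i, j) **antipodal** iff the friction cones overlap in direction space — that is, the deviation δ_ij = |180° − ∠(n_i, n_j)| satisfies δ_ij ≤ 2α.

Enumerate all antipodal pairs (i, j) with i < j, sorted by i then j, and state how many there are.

α = atan 0.3 = 16.70°;  2α = 33.40°
n_0 = (+0.6818, +0.7315)
n_1 = (-0.5727, +0.8198)
n_2 = (-0.9355, -0.3534)
n_3 = (+0.2828, -0.9592)
n_4 = (+0.9945, +0.1044)
  (0,1): δ = 102.08°  ·
  (0,2): δ = 26.32°  ✓
  (0,3): δ = 59.41°  ·
  (0,4): δ = 138.98°  ·
  (1,2): δ = 104.24°  ·
  (1,3): δ = 18.51°  ✓
  (1,4): δ = 61.05°  ·
  (2,3): δ = 94.27°  ·
  (2,4): δ = 14.70°  ✓
  (3,4): δ = 100.44°  ·
antipodal pairs: 3

count = 3; pairs: (0,2), (1,3), (2,4)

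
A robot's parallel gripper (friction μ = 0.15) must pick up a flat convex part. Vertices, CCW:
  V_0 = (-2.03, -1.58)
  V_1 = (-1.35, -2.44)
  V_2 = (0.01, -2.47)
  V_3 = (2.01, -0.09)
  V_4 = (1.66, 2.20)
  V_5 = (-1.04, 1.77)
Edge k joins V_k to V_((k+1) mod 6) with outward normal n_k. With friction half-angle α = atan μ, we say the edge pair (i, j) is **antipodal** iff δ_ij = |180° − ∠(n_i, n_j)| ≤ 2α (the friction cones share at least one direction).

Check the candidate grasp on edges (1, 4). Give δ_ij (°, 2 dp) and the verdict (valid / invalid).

δ = 10.31°, valid

α = atan 0.15 = 8.53°;  2α = 17.06°
edge 1: e_1 = (+1.36, -0.03);  n_1 = (-0.0221, -0.9998)
edge 4: e_4 = (-2.70, -0.43);  n_4 = (-0.1573, +0.9876)
∠(n_1, n_4) = 169.69°
δ = |180° − 169.69°| = 10.31°
10.31° ≤ 2α = 17.06°  →  valid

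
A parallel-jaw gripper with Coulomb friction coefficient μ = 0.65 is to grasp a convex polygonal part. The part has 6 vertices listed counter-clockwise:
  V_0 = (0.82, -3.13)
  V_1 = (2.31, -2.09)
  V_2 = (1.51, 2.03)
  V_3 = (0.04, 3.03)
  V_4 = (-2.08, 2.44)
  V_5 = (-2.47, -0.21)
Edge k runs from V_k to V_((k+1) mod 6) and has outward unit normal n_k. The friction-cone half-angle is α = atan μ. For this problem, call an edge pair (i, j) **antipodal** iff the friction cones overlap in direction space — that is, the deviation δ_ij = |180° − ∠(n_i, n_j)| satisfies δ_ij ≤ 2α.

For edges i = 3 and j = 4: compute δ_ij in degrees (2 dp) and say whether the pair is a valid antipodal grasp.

α = atan 0.65 = 33.02°;  2α = 66.05°
edge 3: e_3 = (-2.12, -0.59);  n_3 = (-0.2681, +0.9634)
edge 4: e_4 = (-0.39, -2.65);  n_4 = (-0.9893, +0.1456)
∠(n_3, n_4) = 66.08°
δ = |180° − 66.08°| = 113.92°
113.92° > 2α = 66.05°  →  invalid

δ = 113.92°, invalid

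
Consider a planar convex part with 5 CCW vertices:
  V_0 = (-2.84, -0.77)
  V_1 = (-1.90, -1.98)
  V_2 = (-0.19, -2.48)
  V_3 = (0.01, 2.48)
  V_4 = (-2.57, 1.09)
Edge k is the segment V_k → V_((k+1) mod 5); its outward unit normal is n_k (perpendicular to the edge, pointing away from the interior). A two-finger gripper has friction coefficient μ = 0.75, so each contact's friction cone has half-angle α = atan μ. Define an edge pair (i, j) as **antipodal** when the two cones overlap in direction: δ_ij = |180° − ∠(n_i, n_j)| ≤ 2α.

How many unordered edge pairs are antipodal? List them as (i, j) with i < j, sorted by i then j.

count = 4; pairs: (0,2), (1,3), (2,3), (2,4)

α = atan 0.75 = 36.87°;  2α = 73.74°
n_0 = (-0.7897, -0.6135)
n_1 = (-0.2806, -0.9598)
n_2 = (+0.9992, -0.0403)
n_3 = (-0.4743, +0.8804)
n_4 = (-0.9896, +0.1437)
  (0,1): δ = 144.14°  ·
  (0,2): δ = 40.15°  ✓
  (0,3): δ = 80.47°  ·
  (0,4): δ = 133.90°  ·
  (1,2): δ = 76.01°  ·
  (1,3): δ = 44.61°  ✓
  (1,4): δ = 98.04°  ·
  (2,3): δ = 59.38°  ✓
  (2,4): δ = 5.95°  ✓
  (3,4): δ = 126.57°  ·
antipodal pairs: 4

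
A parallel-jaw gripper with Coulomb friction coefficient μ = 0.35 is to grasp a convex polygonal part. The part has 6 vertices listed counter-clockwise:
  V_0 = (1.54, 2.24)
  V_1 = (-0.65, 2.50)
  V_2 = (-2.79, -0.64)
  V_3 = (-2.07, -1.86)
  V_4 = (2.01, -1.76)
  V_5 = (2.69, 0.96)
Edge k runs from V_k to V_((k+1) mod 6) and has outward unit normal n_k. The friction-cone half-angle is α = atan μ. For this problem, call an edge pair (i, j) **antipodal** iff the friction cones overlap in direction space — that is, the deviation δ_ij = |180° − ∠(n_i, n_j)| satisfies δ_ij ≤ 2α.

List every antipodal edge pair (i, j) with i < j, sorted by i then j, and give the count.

count = 3; pairs: (0,3), (1,4), (2,5)

α = atan 0.35 = 19.29°;  2α = 38.58°
n_0 = (+0.1179, +0.9930)
n_1 = (-0.8263, +0.5632)
n_2 = (-0.8612, -0.5083)
n_3 = (+0.0245, -0.9997)
n_4 = (+0.9701, -0.2425)
n_5 = (+0.7439, +0.6683)
  (0,1): δ = 117.51°  ·
  (0,2): δ = 52.68°  ·
  (0,3): δ = 8.17°  ✓
  (0,4): δ = 82.73°  ·
  (0,5): δ = 138.71°  ·
  (1,2): δ = 115.18°  ·
  (1,3): δ = 54.32°  ·
  (1,4): δ = 20.24°  ✓
  (1,5): δ = 76.21°  ·
  (2,3): δ = 119.14°  ·
  (2,4): δ = 44.58°  ·
  (2,5): δ = 11.39°  ✓
  (3,4): δ = 105.44°  ·
  (3,5): δ = 49.47°  ·
  (4,5): δ = 124.03°  ·
antipodal pairs: 3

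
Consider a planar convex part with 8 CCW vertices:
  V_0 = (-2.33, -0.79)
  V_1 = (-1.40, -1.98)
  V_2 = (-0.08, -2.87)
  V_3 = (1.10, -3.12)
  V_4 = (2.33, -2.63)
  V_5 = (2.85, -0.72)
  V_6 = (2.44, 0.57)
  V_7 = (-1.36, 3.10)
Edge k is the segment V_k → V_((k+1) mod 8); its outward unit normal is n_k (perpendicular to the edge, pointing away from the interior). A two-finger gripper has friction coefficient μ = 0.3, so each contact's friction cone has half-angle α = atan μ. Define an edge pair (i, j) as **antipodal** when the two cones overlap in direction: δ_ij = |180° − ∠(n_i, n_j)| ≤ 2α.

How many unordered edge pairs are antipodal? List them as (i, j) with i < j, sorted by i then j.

count = 6; pairs: (0,5), (0,6), (1,6), (2,6), (4,7), (5,7)

α = atan 0.3 = 16.70°;  2α = 33.40°
n_0 = (-0.7879, -0.6158)
n_1 = (-0.5590, -0.8291)
n_2 = (-0.2073, -0.9783)
n_3 = (+0.3701, -0.9290)
n_4 = (+0.9649, -0.2627)
n_5 = (+0.9530, +0.3029)
n_6 = (+0.5542, +0.8324)
n_7 = (-0.9703, +0.2419)
  (0,1): δ = 162.00°  ·
  (0,2): δ = 139.97°  ·
  (0,3): δ = 106.29°  ·
  (0,4): δ = 53.24°  ·
  (0,5): δ = 20.38°  ✓
  (0,6): δ = 18.34°  ✓
  (0,7): δ = 127.99°  ·
  (1,2): δ = 157.97°  ·
  (1,3): δ = 124.29°  ·
  (1,4): δ = 71.24°  ·
  (1,5): δ = 38.38°  ·
  (1,6): δ = 0.33°  ✓
  (1,7): δ = 109.99°  ·
  (2,3): δ = 146.32°  ·
  (2,4): δ = 93.27°  ·
  (2,5): δ = 60.41°  ·
  (2,6): δ = 21.69°  ✓
  (2,7): δ = 87.96°  ·
  (3,4): δ = 126.95°  ·
  (3,5): δ = 94.09°  ·
  (3,6): δ = 55.38°  ·
  (3,7): δ = 54.28°  ·
  (4,5): δ = 147.14°  ·
  (4,6): δ = 108.43°  ·
  (4,7): δ = 1.23°  ✓
  (5,6): δ = 141.29°  ·
  (5,7): δ = 31.63°  ✓
  (6,7): δ = 70.35°  ·
antipodal pairs: 6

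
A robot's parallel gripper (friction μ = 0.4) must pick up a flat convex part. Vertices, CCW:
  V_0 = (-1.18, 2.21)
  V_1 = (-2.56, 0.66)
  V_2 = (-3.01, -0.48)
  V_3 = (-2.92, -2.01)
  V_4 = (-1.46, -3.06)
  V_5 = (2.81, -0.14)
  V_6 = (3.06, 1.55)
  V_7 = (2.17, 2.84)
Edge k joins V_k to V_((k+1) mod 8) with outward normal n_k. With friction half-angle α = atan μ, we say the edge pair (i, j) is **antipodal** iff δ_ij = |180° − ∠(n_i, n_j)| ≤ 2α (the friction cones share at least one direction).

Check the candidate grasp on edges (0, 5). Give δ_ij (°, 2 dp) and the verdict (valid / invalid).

α = atan 0.4 = 21.80°;  2α = 43.60°
edge 0: e_0 = (-1.38, -1.55);  n_0 = (-0.7469, +0.6650)
edge 5: e_5 = (+0.25, +1.69);  n_5 = (+0.9892, -0.1463)
∠(n_0, n_5) = 146.74°
δ = |180° − 146.74°| = 33.26°
33.26° ≤ 2α = 43.60°  →  valid

δ = 33.26°, valid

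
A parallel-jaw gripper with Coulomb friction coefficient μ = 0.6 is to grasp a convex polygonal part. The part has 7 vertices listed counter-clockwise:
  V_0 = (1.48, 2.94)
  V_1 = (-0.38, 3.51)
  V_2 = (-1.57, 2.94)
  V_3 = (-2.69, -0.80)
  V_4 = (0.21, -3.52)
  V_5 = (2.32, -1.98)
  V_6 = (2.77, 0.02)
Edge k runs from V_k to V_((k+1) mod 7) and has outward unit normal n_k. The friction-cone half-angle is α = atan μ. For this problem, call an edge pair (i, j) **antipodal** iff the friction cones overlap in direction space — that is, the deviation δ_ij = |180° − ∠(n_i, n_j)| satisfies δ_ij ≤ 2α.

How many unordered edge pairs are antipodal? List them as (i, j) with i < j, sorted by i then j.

count = 9; pairs: (0,3), (0,4), (1,4), (1,5), (2,4), (2,5), (2,6), (3,5), (3,6)

α = atan 0.6 = 30.96°;  2α = 61.93°
n_0 = (+0.2930, +0.9561)
n_1 = (-0.4320, +0.9019)
n_2 = (-0.9580, +0.2869)
n_3 = (-0.6841, -0.7294)
n_4 = (+0.5895, -0.8077)
n_5 = (+0.9756, -0.2195)
n_6 = (+0.9147, +0.4041)
  (0,1): δ = 137.37°  ·
  (0,2): δ = 89.63°  ·
  (0,3): δ = 26.13°  ✓
  (0,4): δ = 53.16°  ✓
  (0,5): δ = 94.36°  ·
  (0,6): δ = 130.87°  ·
  (1,2): δ = 132.27°  ·
  (1,3): δ = 68.76°  ·
  (1,4): δ = 10.53°  ✓
  (1,5): δ = 51.73°  ✓
  (1,6): δ = 88.24°  ·
  (2,3): δ = 116.49°  ·
  (2,4): δ = 37.20°  ✓
  (2,5): δ = 3.99°  ✓
  (2,6): δ = 40.51°  ✓
  (3,4): δ = 100.71°  ·
  (3,5): δ = 59.51°  ✓
  (3,6): δ = 23.00°  ✓
  (4,5): δ = 138.80°  ·
  (4,6): δ = 102.29°  ·
  (5,6): δ = 143.48°  ·
antipodal pairs: 9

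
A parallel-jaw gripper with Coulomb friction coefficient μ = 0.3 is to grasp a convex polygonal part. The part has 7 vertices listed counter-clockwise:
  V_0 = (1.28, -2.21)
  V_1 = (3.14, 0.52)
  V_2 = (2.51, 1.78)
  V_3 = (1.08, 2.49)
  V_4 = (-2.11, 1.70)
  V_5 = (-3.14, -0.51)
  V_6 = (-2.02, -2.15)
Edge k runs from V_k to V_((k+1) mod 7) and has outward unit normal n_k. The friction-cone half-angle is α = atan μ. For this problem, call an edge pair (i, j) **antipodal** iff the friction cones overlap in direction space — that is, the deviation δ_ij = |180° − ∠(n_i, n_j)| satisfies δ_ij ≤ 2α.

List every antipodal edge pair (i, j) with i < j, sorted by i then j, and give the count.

count = 5; pairs: (0,4), (1,5), (2,5), (2,6), (3,6)

α = atan 0.3 = 16.70°;  2α = 33.40°
n_0 = (+0.8264, -0.5631)
n_1 = (+0.8944, +0.4472)
n_2 = (+0.4447, +0.8957)
n_3 = (-0.2404, +0.9707)
n_4 = (-0.9064, +0.4224)
n_5 = (-0.8258, -0.5640)
n_6 = (-0.0182, -0.9998)
  (0,1): δ = 119.17°  ·
  (0,2): δ = 82.14°  ·
  (0,3): δ = 41.82°  ·
  (0,4): δ = 9.28°  ✓
  (0,5): δ = 68.60°  ·
  (0,6): δ = 123.23°  ·
  (1,2): δ = 142.97°  ·
  (1,3): δ = 102.66°  ·
  (1,4): δ = 51.55°  ·
  (1,5): δ = 7.77°  ✓
  (1,6): δ = 62.39°  ·
  (2,3): δ = 139.69°  ·
  (2,4): δ = 88.58°  ·
  (2,5): δ = 29.27°  ✓
  (2,6): δ = 25.36°  ✓
  (3,4): δ = 128.90°  ·
  (3,5): δ = 69.58°  ·
  (3,6): δ = 14.95°  ✓
  (4,5): δ = 120.68°  ·
  (4,6): δ = 66.05°  ·
  (5,6): δ = 125.37°  ·
antipodal pairs: 5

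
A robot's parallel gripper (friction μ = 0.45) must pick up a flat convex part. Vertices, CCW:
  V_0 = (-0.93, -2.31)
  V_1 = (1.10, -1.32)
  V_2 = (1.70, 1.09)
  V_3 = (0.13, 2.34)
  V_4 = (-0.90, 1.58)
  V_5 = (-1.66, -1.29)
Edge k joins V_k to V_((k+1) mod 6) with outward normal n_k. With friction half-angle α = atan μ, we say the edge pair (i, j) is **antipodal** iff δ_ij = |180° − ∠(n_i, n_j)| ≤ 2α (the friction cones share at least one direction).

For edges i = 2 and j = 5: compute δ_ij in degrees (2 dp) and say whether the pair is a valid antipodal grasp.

α = atan 0.45 = 24.23°;  2α = 48.46°
edge 2: e_2 = (-1.57, +1.25);  n_2 = (+0.6229, +0.7823)
edge 5: e_5 = (+0.73, -1.02);  n_5 = (-0.8132, -0.5820)
∠(n_2, n_5) = 164.12°
δ = |180° − 164.12°| = 15.88°
15.88° ≤ 2α = 48.46°  →  valid

δ = 15.88°, valid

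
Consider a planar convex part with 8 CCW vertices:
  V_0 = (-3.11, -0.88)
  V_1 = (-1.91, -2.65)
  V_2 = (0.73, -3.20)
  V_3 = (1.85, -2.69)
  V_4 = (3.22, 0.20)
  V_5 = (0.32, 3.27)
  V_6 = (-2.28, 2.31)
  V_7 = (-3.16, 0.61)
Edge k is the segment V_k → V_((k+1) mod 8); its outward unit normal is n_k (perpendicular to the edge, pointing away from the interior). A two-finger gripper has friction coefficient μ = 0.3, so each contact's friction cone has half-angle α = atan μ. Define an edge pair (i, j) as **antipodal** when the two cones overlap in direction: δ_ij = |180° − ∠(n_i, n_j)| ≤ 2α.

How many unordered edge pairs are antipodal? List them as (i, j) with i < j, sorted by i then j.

α = atan 0.3 = 16.70°;  2α = 33.40°
n_0 = (-0.8277, -0.5612)
n_1 = (-0.2040, -0.9790)
n_2 = (+0.4144, -0.9101)
n_3 = (+0.9036, -0.4284)
n_4 = (+0.7269, +0.6867)
n_5 = (-0.3464, +0.9381)
n_6 = (-0.8881, +0.4597)
n_7 = (-0.9994, -0.0335)
  (0,1): δ = 135.90°  ·
  (0,2): δ = 99.65°  ·
  (0,3): δ = 59.50°  ·
  (0,4): δ = 9.23°  ✓
  (0,5): δ = 76.13°  ·
  (0,6): δ = 118.50°  ·
  (0,7): δ = 147.79°  ·
  (1,2): δ = 143.75°  ·
  (1,3): δ = 103.59°  ·
  (1,4): δ = 34.86°  ·
  (1,5): δ = 32.03°  ✓
  (1,6): δ = 74.40°  ·
  (1,7): δ = 103.69°  ·
  (2,3): δ = 139.85°  ·
  (2,4): δ = 71.11°  ·
  (2,5): δ = 4.22°  ✓
  (2,6): δ = 38.15°  ·
  (2,7): δ = 67.44°  ·
  (3,4): δ = 111.27°  ·
  (3,5): δ = 44.37°  ·
  (3,6): δ = 2.00°  ✓
  (3,7): δ = 27.29°  ✓
  (4,5): δ = 113.10°  ·
  (4,6): δ = 70.74°  ·
  (4,7): δ = 41.45°  ·
  (5,6): δ = 137.63°  ·
  (5,7): δ = 108.34°  ·
  (6,7): δ = 150.71°  ·
antipodal pairs: 5

count = 5; pairs: (0,4), (1,5), (2,5), (3,6), (3,7)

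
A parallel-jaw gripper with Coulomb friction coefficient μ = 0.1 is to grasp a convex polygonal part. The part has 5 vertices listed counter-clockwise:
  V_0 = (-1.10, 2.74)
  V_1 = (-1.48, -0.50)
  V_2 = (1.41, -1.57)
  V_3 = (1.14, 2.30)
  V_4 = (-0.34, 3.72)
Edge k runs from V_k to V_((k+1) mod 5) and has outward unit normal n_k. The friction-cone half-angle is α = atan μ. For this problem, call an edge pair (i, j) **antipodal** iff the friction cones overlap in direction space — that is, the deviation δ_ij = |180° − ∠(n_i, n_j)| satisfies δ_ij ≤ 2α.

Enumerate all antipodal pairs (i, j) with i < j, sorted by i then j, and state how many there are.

α = atan 0.1 = 5.71°;  2α = 11.42°
n_0 = (-0.9932, +0.1165)
n_1 = (-0.3472, -0.9378)
n_2 = (+0.9976, +0.0696)
n_3 = (+0.6923, +0.7216)
n_4 = (-0.7902, +0.6128)
  (0,1): δ = 103.63°  ·
  (0,2): δ = 10.68°  ✓
  (0,3): δ = 52.87°  ·
  (0,4): δ = 148.90°  ·
  (1,2): δ = 65.69°  ·
  (1,3): δ = 23.50°  ·
  (1,4): δ = 72.52°  ·
  (2,3): δ = 137.81°  ·
  (2,4): δ = 41.78°  ·
  (3,4): δ = 83.98°  ·
antipodal pairs: 1

count = 1; pairs: (0,2)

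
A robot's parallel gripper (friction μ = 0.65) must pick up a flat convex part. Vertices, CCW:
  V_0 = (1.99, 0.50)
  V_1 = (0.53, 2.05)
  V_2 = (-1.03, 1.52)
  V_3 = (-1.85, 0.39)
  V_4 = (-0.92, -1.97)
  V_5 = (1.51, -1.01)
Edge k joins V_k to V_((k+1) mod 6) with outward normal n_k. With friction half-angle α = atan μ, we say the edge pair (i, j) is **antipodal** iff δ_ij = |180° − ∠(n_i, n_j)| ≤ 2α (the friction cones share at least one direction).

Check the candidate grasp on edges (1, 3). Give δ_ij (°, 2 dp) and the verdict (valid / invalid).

δ = 87.26°, invalid

α = atan 0.65 = 33.02°;  2α = 66.05°
edge 1: e_1 = (-1.56, -0.53);  n_1 = (-0.3217, +0.9468)
edge 3: e_3 = (+0.93, -2.36);  n_3 = (-0.9304, -0.3666)
∠(n_1, n_3) = 92.74°
δ = |180° − 92.74°| = 87.26°
87.26° > 2α = 66.05°  →  invalid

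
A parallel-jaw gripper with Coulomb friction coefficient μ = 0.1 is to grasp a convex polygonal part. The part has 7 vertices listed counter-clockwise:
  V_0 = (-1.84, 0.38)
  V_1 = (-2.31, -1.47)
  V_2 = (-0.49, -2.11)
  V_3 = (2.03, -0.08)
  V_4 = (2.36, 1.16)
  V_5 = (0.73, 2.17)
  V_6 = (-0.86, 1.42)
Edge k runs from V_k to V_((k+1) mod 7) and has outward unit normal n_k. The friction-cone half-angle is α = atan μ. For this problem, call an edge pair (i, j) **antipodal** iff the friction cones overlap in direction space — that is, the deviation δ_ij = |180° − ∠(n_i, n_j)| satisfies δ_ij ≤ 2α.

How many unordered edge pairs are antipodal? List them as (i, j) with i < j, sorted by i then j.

count = 2; pairs: (0,3), (2,6)

α = atan 0.1 = 5.71°;  2α = 11.42°
n_0 = (-0.9692, +0.2462)
n_1 = (-0.3317, -0.9434)
n_2 = (+0.6273, -0.7788)
n_3 = (+0.9664, -0.2572)
n_4 = (+0.5267, +0.8500)
n_5 = (-0.4266, +0.9044)
n_6 = (-0.7278, +0.6858)
  (0,1): δ = 95.12°  ·
  (0,2): δ = 36.89°  ·
  (0,3): δ = 0.65°  ✓
  (0,4): δ = 72.47°  ·
  (0,5): δ = 129.51°  ·
  (0,6): δ = 150.96°  ·
  (1,2): δ = 121.77°  ·
  (1,3): δ = 85.53°  ·
  (1,4): δ = 12.41°  ·
  (1,5): δ = 44.63°  ·
  (1,6): δ = 66.08°  ·
  (2,3): δ = 143.76°  ·
  (2,4): δ = 70.64°  ·
  (2,5): δ = 13.60°  ·
  (2,6): δ = 7.85°  ✓
  (3,4): δ = 106.88°  ·
  (3,5): δ = 49.84°  ·
  (3,6): δ = 28.40°  ·
  (4,5): δ = 122.96°  ·
  (4,6): δ = 101.51°  ·
  (5,6): δ = 158.55°  ·
antipodal pairs: 2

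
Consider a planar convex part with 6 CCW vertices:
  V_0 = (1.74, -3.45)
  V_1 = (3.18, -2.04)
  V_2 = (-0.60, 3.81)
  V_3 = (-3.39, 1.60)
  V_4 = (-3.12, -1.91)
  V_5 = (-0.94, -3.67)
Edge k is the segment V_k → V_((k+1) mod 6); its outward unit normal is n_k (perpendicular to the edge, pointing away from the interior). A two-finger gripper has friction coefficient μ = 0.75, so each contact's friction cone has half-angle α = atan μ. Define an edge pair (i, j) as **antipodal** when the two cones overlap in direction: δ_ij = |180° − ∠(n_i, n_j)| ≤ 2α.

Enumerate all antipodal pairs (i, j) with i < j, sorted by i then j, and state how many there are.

α = atan 0.75 = 36.87°;  2α = 73.74°
n_0 = (+0.6996, -0.7145)
n_1 = (+0.8399, +0.5427)
n_2 = (-0.6209, +0.7839)
n_3 = (-0.9971, -0.0767)
n_4 = (-0.6282, -0.7781)
n_5 = (+0.0818, -0.9966)
  (0,1): δ = 101.53°  ·
  (0,2): δ = 6.01°  ✓
  (0,3): δ = 50.00°  ✓
  (0,4): δ = 96.69°  ·
  (0,5): δ = 140.30°  ·
  (1,2): δ = 84.49°  ·
  (1,3): δ = 28.47°  ✓
  (1,4): δ = 18.22°  ✓
  (1,5): δ = 61.82°  ✓
  (2,3): δ = 123.98°  ·
  (2,4): δ = 77.30°  ·
  (2,5): δ = 33.69°  ✓
  (3,4): δ = 133.31°  ·
  (3,5): δ = 89.71°  ·
  (4,5): δ = 136.39°  ·
antipodal pairs: 6

count = 6; pairs: (0,2), (0,3), (1,3), (1,4), (1,5), (2,5)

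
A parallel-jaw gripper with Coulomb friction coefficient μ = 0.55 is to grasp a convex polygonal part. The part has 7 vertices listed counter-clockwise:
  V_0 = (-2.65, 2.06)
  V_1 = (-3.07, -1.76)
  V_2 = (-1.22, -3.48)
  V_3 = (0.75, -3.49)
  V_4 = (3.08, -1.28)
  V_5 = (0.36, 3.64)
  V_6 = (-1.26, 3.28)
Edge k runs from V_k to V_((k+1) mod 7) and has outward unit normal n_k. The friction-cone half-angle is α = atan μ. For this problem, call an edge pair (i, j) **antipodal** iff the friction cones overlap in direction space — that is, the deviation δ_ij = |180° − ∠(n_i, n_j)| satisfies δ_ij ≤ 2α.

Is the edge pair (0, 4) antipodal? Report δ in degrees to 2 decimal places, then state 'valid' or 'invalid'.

α = atan 0.55 = 28.81°;  2α = 57.62°
edge 0: e_0 = (-0.42, -3.82);  n_0 = (-0.9940, +0.1093)
edge 4: e_4 = (-2.72, +4.92);  n_4 = (+0.8752, +0.4838)
∠(n_0, n_4) = 144.79°
δ = |180° − 144.79°| = 35.21°
35.21° ≤ 2α = 57.62°  →  valid

δ = 35.21°, valid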